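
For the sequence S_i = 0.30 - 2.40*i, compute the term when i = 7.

S_7 = 0.3 + -2.4*7 = 0.3 + -16.8 = -16.5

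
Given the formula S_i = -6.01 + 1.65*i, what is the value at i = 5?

S_5 = -6.01 + 1.65*5 = -6.01 + 8.25 = 2.24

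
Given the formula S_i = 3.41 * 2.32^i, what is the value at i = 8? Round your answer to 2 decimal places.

S_8 = 3.41 * 2.32^8 ≈ 3.41 * 839.2742 ≈ 2861.93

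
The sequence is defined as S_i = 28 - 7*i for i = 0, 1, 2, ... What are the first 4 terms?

This is an arithmetic sequence.
i=0: S_0 = 28 + -7*0 = 28
i=1: S_1 = 28 + -7*1 = 21
i=2: S_2 = 28 + -7*2 = 14
i=3: S_3 = 28 + -7*3 = 7
The first 4 terms are: [28, 21, 14, 7]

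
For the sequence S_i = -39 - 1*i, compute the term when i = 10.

S_10 = -39 + -1*10 = -39 + -10 = -49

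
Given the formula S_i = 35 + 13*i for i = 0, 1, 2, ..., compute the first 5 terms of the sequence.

This is an arithmetic sequence.
i=0: S_0 = 35 + 13*0 = 35
i=1: S_1 = 35 + 13*1 = 48
i=2: S_2 = 35 + 13*2 = 61
i=3: S_3 = 35 + 13*3 = 74
i=4: S_4 = 35 + 13*4 = 87
The first 5 terms are: [35, 48, 61, 74, 87]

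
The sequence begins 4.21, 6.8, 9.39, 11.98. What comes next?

Differences: 6.8 - 4.21 = 2.59
This is an arithmetic sequence with common difference d = 2.59.
Next term = 11.98 + 2.59 = 14.57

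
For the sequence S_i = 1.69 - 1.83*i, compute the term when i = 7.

S_7 = 1.69 + -1.83*7 = 1.69 + -12.81 = -11.12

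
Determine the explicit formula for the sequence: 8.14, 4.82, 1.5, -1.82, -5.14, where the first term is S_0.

Check differences: 4.82 - 8.14 = -3.32
1.5 - 4.82 = -3.32
Common difference d = -3.32.
First term a = 8.14.
Formula: S_i = 8.14 - 3.32*i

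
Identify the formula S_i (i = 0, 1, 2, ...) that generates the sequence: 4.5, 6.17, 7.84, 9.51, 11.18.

Check differences: 6.17 - 4.5 = 1.67
7.84 - 6.17 = 1.67
Common difference d = 1.67.
First term a = 4.5.
Formula: S_i = 4.50 + 1.67*i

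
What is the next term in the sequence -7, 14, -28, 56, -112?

Ratios: 14 / -7 = -2.0
This is a geometric sequence with common ratio r = -2.
Next term = -112 * -2 = 224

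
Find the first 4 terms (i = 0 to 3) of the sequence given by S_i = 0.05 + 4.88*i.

This is an arithmetic sequence.
i=0: S_0 = 0.05 + 4.88*0 = 0.05
i=1: S_1 = 0.05 + 4.88*1 = 4.93
i=2: S_2 = 0.05 + 4.88*2 = 9.81
i=3: S_3 = 0.05 + 4.88*3 = 14.69
The first 4 terms are: [0.05, 4.93, 9.81, 14.69]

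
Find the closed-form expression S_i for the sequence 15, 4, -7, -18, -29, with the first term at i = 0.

Check differences: 4 - 15 = -11
-7 - 4 = -11
Common difference d = -11.
First term a = 15.
Formula: S_i = 15 - 11*i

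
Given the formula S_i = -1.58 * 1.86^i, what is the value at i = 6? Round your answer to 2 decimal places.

S_6 = -1.58 * 1.86^6 ≈ -1.58 * 41.4074 ≈ -65.42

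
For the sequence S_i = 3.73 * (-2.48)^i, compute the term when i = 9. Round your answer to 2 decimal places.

S_9 = 3.73 * (-2.48)^9 ≈ 3.73 * -3548.666 ≈ -13236.52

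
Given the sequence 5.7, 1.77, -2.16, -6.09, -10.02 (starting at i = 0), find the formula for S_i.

Check differences: 1.77 - 5.7 = -3.93
-2.16 - 1.77 = -3.93
Common difference d = -3.93.
First term a = 5.7.
Formula: S_i = 5.70 - 3.93*i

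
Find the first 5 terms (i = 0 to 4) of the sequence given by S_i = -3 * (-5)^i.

This is a geometric sequence.
i=0: S_0 = -3 * (-5)^0 = -3
i=1: S_1 = -3 * (-5)^1 = 15
i=2: S_2 = -3 * (-5)^2 = -75
i=3: S_3 = -3 * (-5)^3 = 375
i=4: S_4 = -3 * (-5)^4 = -1875
The first 5 terms are: [-3, 15, -75, 375, -1875]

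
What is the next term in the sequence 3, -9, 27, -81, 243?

Ratios: -9 / 3 = -3.0
This is a geometric sequence with common ratio r = -3.
Next term = 243 * -3 = -729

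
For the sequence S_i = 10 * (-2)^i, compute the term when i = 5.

S_5 = 10 * (-2)^5 = 10 * -32 = -320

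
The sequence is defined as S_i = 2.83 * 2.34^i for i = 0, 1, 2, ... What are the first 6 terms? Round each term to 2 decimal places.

This is a geometric sequence.
i=0: S_0 = 2.83 * 2.34^0 = 2.83
i=1: S_1 = 2.83 * 2.34^1 ≈ 6.62
i=2: S_2 = 2.83 * 2.34^2 ≈ 15.5
i=3: S_3 = 2.83 * 2.34^3 ≈ 36.26
i=4: S_4 = 2.83 * 2.34^4 ≈ 84.85
i=5: S_5 = 2.83 * 2.34^5 ≈ 198.55
The first 6 terms are: [2.83, 6.62, 15.5, 36.26, 84.85, 198.55]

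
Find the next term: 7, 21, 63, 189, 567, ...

Ratios: 21 / 7 = 3.0
This is a geometric sequence with common ratio r = 3.
Next term = 567 * 3 = 1701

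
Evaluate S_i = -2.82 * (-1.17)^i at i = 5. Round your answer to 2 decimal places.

S_5 = -2.82 * (-1.17)^5 ≈ -2.82 * -2.1924 ≈ 6.18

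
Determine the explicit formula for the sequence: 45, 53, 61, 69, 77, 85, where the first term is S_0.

Check differences: 53 - 45 = 8
61 - 53 = 8
Common difference d = 8.
First term a = 45.
Formula: S_i = 45 + 8*i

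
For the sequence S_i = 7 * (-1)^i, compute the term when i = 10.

S_10 = 7 * (-1)^10 = 7 * 1 = 7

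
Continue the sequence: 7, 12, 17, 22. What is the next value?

Differences: 12 - 7 = 5
This is an arithmetic sequence with common difference d = 5.
Next term = 22 + 5 = 27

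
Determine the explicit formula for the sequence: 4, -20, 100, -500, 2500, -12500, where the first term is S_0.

Check ratios: -20 / 4 = -5.0
Common ratio r = -5.
First term a = 4.
Formula: S_i = 4 * (-5)^i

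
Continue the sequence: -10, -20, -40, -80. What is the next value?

Ratios: -20 / -10 = 2.0
This is a geometric sequence with common ratio r = 2.
Next term = -80 * 2 = -160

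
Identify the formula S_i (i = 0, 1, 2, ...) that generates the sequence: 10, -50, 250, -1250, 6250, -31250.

Check ratios: -50 / 10 = -5.0
Common ratio r = -5.
First term a = 10.
Formula: S_i = 10 * (-5)^i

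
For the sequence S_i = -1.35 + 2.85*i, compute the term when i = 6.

S_6 = -1.35 + 2.85*6 = -1.35 + 17.1 = 15.75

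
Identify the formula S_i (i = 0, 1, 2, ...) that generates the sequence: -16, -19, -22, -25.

Check differences: -19 - -16 = -3
-22 - -19 = -3
Common difference d = -3.
First term a = -16.
Formula: S_i = -16 - 3*i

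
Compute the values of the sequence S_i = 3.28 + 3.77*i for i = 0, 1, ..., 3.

This is an arithmetic sequence.
i=0: S_0 = 3.28 + 3.77*0 = 3.28
i=1: S_1 = 3.28 + 3.77*1 = 7.05
i=2: S_2 = 3.28 + 3.77*2 = 10.82
i=3: S_3 = 3.28 + 3.77*3 = 14.59
The first 4 terms are: [3.28, 7.05, 10.82, 14.59]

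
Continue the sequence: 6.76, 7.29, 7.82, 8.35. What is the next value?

Differences: 7.29 - 6.76 = 0.53
This is an arithmetic sequence with common difference d = 0.53.
Next term = 8.35 + 0.53 = 8.88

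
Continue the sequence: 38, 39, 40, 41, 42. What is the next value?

Differences: 39 - 38 = 1
This is an arithmetic sequence with common difference d = 1.
Next term = 42 + 1 = 43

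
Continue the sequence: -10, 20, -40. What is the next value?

Ratios: 20 / -10 = -2.0
This is a geometric sequence with common ratio r = -2.
Next term = -40 * -2 = 80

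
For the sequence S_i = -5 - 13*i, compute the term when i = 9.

S_9 = -5 + -13*9 = -5 + -117 = -122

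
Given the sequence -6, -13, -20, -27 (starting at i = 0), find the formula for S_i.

Check differences: -13 - -6 = -7
-20 - -13 = -7
Common difference d = -7.
First term a = -6.
Formula: S_i = -6 - 7*i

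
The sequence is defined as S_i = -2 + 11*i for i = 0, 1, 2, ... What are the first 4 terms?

This is an arithmetic sequence.
i=0: S_0 = -2 + 11*0 = -2
i=1: S_1 = -2 + 11*1 = 9
i=2: S_2 = -2 + 11*2 = 20
i=3: S_3 = -2 + 11*3 = 31
The first 4 terms are: [-2, 9, 20, 31]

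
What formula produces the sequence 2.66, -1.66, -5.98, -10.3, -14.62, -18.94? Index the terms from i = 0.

Check differences: -1.66 - 2.66 = -4.32
-5.98 - -1.66 = -4.32
Common difference d = -4.32.
First term a = 2.66.
Formula: S_i = 2.66 - 4.32*i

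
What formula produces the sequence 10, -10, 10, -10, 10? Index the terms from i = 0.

Check ratios: -10 / 10 = -1.0
Common ratio r = -1.
First term a = 10.
Formula: S_i = 10 * (-1)^i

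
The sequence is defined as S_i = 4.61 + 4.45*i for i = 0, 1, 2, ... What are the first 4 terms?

This is an arithmetic sequence.
i=0: S_0 = 4.61 + 4.45*0 = 4.61
i=1: S_1 = 4.61 + 4.45*1 = 9.06
i=2: S_2 = 4.61 + 4.45*2 = 13.51
i=3: S_3 = 4.61 + 4.45*3 = 17.96
The first 4 terms are: [4.61, 9.06, 13.51, 17.96]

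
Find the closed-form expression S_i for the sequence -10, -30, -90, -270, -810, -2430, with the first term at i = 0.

Check ratios: -30 / -10 = 3.0
Common ratio r = 3.
First term a = -10.
Formula: S_i = -10 * 3^i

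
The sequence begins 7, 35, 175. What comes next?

Ratios: 35 / 7 = 5.0
This is a geometric sequence with common ratio r = 5.
Next term = 175 * 5 = 875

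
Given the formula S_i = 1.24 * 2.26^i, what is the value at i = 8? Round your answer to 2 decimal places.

S_8 = 1.24 * 2.26^8 ≈ 1.24 * 680.5617 ≈ 843.9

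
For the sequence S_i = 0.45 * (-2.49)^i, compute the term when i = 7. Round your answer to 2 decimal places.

S_7 = 0.45 * (-2.49)^7 ≈ 0.45 * -593.4654 ≈ -267.06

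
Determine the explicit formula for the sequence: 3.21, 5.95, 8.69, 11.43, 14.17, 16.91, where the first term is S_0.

Check differences: 5.95 - 3.21 = 2.74
8.69 - 5.95 = 2.74
Common difference d = 2.74.
First term a = 3.21.
Formula: S_i = 3.21 + 2.74*i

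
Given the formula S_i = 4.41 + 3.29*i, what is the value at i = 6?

S_6 = 4.41 + 3.29*6 = 4.41 + 19.74 = 24.15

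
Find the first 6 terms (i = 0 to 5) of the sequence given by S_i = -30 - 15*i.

This is an arithmetic sequence.
i=0: S_0 = -30 + -15*0 = -30
i=1: S_1 = -30 + -15*1 = -45
i=2: S_2 = -30 + -15*2 = -60
i=3: S_3 = -30 + -15*3 = -75
i=4: S_4 = -30 + -15*4 = -90
i=5: S_5 = -30 + -15*5 = -105
The first 6 terms are: [-30, -45, -60, -75, -90, -105]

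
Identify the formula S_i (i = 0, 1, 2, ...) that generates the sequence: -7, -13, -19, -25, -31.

Check differences: -13 - -7 = -6
-19 - -13 = -6
Common difference d = -6.
First term a = -7.
Formula: S_i = -7 - 6*i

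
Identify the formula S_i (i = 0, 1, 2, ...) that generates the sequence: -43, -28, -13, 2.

Check differences: -28 - -43 = 15
-13 - -28 = 15
Common difference d = 15.
First term a = -43.
Formula: S_i = -43 + 15*i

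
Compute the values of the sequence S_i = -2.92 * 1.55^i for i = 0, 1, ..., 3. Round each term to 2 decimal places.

This is a geometric sequence.
i=0: S_0 = -2.92 * 1.55^0 = -2.92
i=1: S_1 = -2.92 * 1.55^1 ≈ -4.53
i=2: S_2 = -2.92 * 1.55^2 ≈ -7.02
i=3: S_3 = -2.92 * 1.55^3 ≈ -10.87
The first 4 terms are: [-2.92, -4.53, -7.02, -10.87]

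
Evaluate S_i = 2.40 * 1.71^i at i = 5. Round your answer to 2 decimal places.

S_5 = 2.4 * 1.71^5 ≈ 2.4 * 14.6211 ≈ 35.09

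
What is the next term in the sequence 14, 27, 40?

Differences: 27 - 14 = 13
This is an arithmetic sequence with common difference d = 13.
Next term = 40 + 13 = 53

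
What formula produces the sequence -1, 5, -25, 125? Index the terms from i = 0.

Check ratios: 5 / -1 = -5.0
Common ratio r = -5.
First term a = -1.
Formula: S_i = -1 * (-5)^i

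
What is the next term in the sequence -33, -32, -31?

Differences: -32 - -33 = 1
This is an arithmetic sequence with common difference d = 1.
Next term = -31 + 1 = -30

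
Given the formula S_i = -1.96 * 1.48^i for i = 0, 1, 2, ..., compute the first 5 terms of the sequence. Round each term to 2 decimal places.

This is a geometric sequence.
i=0: S_0 = -1.96 * 1.48^0 = -1.96
i=1: S_1 = -1.96 * 1.48^1 ≈ -2.9
i=2: S_2 = -1.96 * 1.48^2 ≈ -4.29
i=3: S_3 = -1.96 * 1.48^3 ≈ -6.35
i=4: S_4 = -1.96 * 1.48^4 ≈ -9.4
The first 5 terms are: [-1.96, -2.9, -4.29, -6.35, -9.4]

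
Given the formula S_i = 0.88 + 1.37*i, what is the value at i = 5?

S_5 = 0.88 + 1.37*5 = 0.88 + 6.85 = 7.73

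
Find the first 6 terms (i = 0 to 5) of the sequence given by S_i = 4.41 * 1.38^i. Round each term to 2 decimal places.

This is a geometric sequence.
i=0: S_0 = 4.41 * 1.38^0 = 4.41
i=1: S_1 = 4.41 * 1.38^1 ≈ 6.09
i=2: S_2 = 4.41 * 1.38^2 ≈ 8.4
i=3: S_3 = 4.41 * 1.38^3 ≈ 11.59
i=4: S_4 = 4.41 * 1.38^4 ≈ 15.99
i=5: S_5 = 4.41 * 1.38^5 ≈ 22.07
The first 6 terms are: [4.41, 6.09, 8.4, 11.59, 15.99, 22.07]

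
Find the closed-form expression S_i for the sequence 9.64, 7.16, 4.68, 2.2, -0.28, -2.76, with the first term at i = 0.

Check differences: 7.16 - 9.64 = -2.48
4.68 - 7.16 = -2.48
Common difference d = -2.48.
First term a = 9.64.
Formula: S_i = 9.64 - 2.48*i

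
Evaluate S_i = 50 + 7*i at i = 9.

S_9 = 50 + 7*9 = 50 + 63 = 113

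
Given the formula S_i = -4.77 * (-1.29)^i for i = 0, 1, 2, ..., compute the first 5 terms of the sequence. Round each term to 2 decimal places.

This is a geometric sequence.
i=0: S_0 = -4.77 * (-1.29)^0 = -4.77
i=1: S_1 = -4.77 * (-1.29)^1 ≈ 6.15
i=2: S_2 = -4.77 * (-1.29)^2 ≈ -7.94
i=3: S_3 = -4.77 * (-1.29)^3 ≈ 10.24
i=4: S_4 = -4.77 * (-1.29)^4 ≈ -13.21
The first 5 terms are: [-4.77, 6.15, -7.94, 10.24, -13.21]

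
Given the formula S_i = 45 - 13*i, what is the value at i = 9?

S_9 = 45 + -13*9 = 45 + -117 = -72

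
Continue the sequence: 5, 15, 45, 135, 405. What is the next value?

Ratios: 15 / 5 = 3.0
This is a geometric sequence with common ratio r = 3.
Next term = 405 * 3 = 1215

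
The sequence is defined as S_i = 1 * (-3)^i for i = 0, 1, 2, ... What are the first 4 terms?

This is a geometric sequence.
i=0: S_0 = 1 * (-3)^0 = 1
i=1: S_1 = 1 * (-3)^1 = -3
i=2: S_2 = 1 * (-3)^2 = 9
i=3: S_3 = 1 * (-3)^3 = -27
The first 4 terms are: [1, -3, 9, -27]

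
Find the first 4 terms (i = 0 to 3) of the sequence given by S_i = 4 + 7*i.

This is an arithmetic sequence.
i=0: S_0 = 4 + 7*0 = 4
i=1: S_1 = 4 + 7*1 = 11
i=2: S_2 = 4 + 7*2 = 18
i=3: S_3 = 4 + 7*3 = 25
The first 4 terms are: [4, 11, 18, 25]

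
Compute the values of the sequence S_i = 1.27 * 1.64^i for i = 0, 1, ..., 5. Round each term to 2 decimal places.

This is a geometric sequence.
i=0: S_0 = 1.27 * 1.64^0 = 1.27
i=1: S_1 = 1.27 * 1.64^1 ≈ 2.08
i=2: S_2 = 1.27 * 1.64^2 ≈ 3.42
i=3: S_3 = 1.27 * 1.64^3 ≈ 5.6
i=4: S_4 = 1.27 * 1.64^4 ≈ 9.19
i=5: S_5 = 1.27 * 1.64^5 ≈ 15.07
The first 6 terms are: [1.27, 2.08, 3.42, 5.6, 9.19, 15.07]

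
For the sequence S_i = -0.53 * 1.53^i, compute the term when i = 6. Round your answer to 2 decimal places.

S_6 = -0.53 * 1.53^6 ≈ -0.53 * 12.8277 ≈ -6.8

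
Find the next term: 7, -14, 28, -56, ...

Ratios: -14 / 7 = -2.0
This is a geometric sequence with common ratio r = -2.
Next term = -56 * -2 = 112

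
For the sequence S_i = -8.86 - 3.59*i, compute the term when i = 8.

S_8 = -8.86 + -3.59*8 = -8.86 + -28.72 = -37.58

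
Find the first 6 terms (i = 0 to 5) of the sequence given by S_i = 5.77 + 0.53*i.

This is an arithmetic sequence.
i=0: S_0 = 5.77 + 0.53*0 = 5.77
i=1: S_1 = 5.77 + 0.53*1 = 6.3
i=2: S_2 = 5.77 + 0.53*2 = 6.83
i=3: S_3 = 5.77 + 0.53*3 = 7.36
i=4: S_4 = 5.77 + 0.53*4 = 7.89
i=5: S_5 = 5.77 + 0.53*5 = 8.42
The first 6 terms are: [5.77, 6.3, 6.83, 7.36, 7.89, 8.42]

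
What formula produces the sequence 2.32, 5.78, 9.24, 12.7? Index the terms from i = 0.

Check differences: 5.78 - 2.32 = 3.46
9.24 - 5.78 = 3.46
Common difference d = 3.46.
First term a = 2.32.
Formula: S_i = 2.32 + 3.46*i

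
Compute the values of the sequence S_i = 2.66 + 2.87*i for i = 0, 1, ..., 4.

This is an arithmetic sequence.
i=0: S_0 = 2.66 + 2.87*0 = 2.66
i=1: S_1 = 2.66 + 2.87*1 = 5.53
i=2: S_2 = 2.66 + 2.87*2 = 8.4
i=3: S_3 = 2.66 + 2.87*3 = 11.27
i=4: S_4 = 2.66 + 2.87*4 = 14.14
The first 5 terms are: [2.66, 5.53, 8.4, 11.27, 14.14]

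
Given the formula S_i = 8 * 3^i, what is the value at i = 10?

S_10 = 8 * 3^10 = 8 * 59049 = 472392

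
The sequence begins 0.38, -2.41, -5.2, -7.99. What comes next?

Differences: -2.41 - 0.38 = -2.79
This is an arithmetic sequence with common difference d = -2.79.
Next term = -7.99 + -2.79 = -10.78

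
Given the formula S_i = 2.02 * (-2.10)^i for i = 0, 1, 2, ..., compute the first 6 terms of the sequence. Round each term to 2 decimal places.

This is a geometric sequence.
i=0: S_0 = 2.02 * (-2.1)^0 = 2.02
i=1: S_1 = 2.02 * (-2.1)^1 ≈ -4.24
i=2: S_2 = 2.02 * (-2.1)^2 ≈ 8.91
i=3: S_3 = 2.02 * (-2.1)^3 ≈ -18.71
i=4: S_4 = 2.02 * (-2.1)^4 ≈ 39.29
i=5: S_5 = 2.02 * (-2.1)^5 ≈ -82.5
The first 6 terms are: [2.02, -4.24, 8.91, -18.71, 39.29, -82.5]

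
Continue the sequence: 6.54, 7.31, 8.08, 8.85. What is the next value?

Differences: 7.31 - 6.54 = 0.77
This is an arithmetic sequence with common difference d = 0.77.
Next term = 8.85 + 0.77 = 9.62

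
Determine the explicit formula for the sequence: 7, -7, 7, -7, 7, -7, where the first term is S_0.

Check ratios: -7 / 7 = -1.0
Common ratio r = -1.
First term a = 7.
Formula: S_i = 7 * (-1)^i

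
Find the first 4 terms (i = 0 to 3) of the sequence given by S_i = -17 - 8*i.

This is an arithmetic sequence.
i=0: S_0 = -17 + -8*0 = -17
i=1: S_1 = -17 + -8*1 = -25
i=2: S_2 = -17 + -8*2 = -33
i=3: S_3 = -17 + -8*3 = -41
The first 4 terms are: [-17, -25, -33, -41]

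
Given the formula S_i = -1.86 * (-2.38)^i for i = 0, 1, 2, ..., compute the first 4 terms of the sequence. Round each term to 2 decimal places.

This is a geometric sequence.
i=0: S_0 = -1.86 * (-2.38)^0 = -1.86
i=1: S_1 = -1.86 * (-2.38)^1 ≈ 4.43
i=2: S_2 = -1.86 * (-2.38)^2 ≈ -10.54
i=3: S_3 = -1.86 * (-2.38)^3 ≈ 25.08
The first 4 terms are: [-1.86, 4.43, -10.54, 25.08]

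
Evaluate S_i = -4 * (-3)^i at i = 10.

S_10 = -4 * (-3)^10 = -4 * 59049 = -236196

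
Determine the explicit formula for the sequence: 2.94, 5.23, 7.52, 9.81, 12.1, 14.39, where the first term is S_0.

Check differences: 5.23 - 2.94 = 2.29
7.52 - 5.23 = 2.29
Common difference d = 2.29.
First term a = 2.94.
Formula: S_i = 2.94 + 2.29*i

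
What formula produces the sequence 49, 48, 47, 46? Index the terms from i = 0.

Check differences: 48 - 49 = -1
47 - 48 = -1
Common difference d = -1.
First term a = 49.
Formula: S_i = 49 - 1*i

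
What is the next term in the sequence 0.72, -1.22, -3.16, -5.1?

Differences: -1.22 - 0.72 = -1.94
This is an arithmetic sequence with common difference d = -1.94.
Next term = -5.1 + -1.94 = -7.04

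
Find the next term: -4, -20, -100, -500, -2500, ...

Ratios: -20 / -4 = 5.0
This is a geometric sequence with common ratio r = 5.
Next term = -2500 * 5 = -12500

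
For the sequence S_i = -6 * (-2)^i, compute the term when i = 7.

S_7 = -6 * (-2)^7 = -6 * -128 = 768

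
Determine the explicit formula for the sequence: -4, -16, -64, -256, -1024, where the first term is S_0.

Check ratios: -16 / -4 = 4.0
Common ratio r = 4.
First term a = -4.
Formula: S_i = -4 * 4^i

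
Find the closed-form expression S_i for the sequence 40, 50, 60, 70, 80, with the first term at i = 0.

Check differences: 50 - 40 = 10
60 - 50 = 10
Common difference d = 10.
First term a = 40.
Formula: S_i = 40 + 10*i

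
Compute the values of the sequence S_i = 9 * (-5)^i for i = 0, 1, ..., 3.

This is a geometric sequence.
i=0: S_0 = 9 * (-5)^0 = 9
i=1: S_1 = 9 * (-5)^1 = -45
i=2: S_2 = 9 * (-5)^2 = 225
i=3: S_3 = 9 * (-5)^3 = -1125
The first 4 terms are: [9, -45, 225, -1125]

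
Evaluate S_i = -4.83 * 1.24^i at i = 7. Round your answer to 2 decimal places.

S_7 = -4.83 * 1.24^7 ≈ -4.83 * 4.5077 ≈ -21.77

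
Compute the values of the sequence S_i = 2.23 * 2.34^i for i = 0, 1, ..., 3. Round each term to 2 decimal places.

This is a geometric sequence.
i=0: S_0 = 2.23 * 2.34^0 = 2.23
i=1: S_1 = 2.23 * 2.34^1 ≈ 5.22
i=2: S_2 = 2.23 * 2.34^2 ≈ 12.21
i=3: S_3 = 2.23 * 2.34^3 ≈ 28.57
The first 4 terms are: [2.23, 5.22, 12.21, 28.57]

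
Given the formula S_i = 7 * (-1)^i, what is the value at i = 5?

S_5 = 7 * (-1)^5 = 7 * -1 = -7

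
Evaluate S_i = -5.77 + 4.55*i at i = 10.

S_10 = -5.77 + 4.55*10 = -5.77 + 45.5 = 39.73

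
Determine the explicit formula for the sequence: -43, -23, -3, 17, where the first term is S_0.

Check differences: -23 - -43 = 20
-3 - -23 = 20
Common difference d = 20.
First term a = -43.
Formula: S_i = -43 + 20*i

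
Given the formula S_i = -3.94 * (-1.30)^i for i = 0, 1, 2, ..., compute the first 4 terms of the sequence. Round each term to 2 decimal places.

This is a geometric sequence.
i=0: S_0 = -3.94 * (-1.3)^0 = -3.94
i=1: S_1 = -3.94 * (-1.3)^1 ≈ 5.12
i=2: S_2 = -3.94 * (-1.3)^2 ≈ -6.66
i=3: S_3 = -3.94 * (-1.3)^3 ≈ 8.66
The first 4 terms are: [-3.94, 5.12, -6.66, 8.66]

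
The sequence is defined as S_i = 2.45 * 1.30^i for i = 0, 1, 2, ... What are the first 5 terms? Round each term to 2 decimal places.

This is a geometric sequence.
i=0: S_0 = 2.45 * 1.3^0 = 2.45
i=1: S_1 = 2.45 * 1.3^1 ≈ 3.19
i=2: S_2 = 2.45 * 1.3^2 ≈ 4.14
i=3: S_3 = 2.45 * 1.3^3 ≈ 5.38
i=4: S_4 = 2.45 * 1.3^4 ≈ 7.0
The first 5 terms are: [2.45, 3.19, 4.14, 5.38, 7.0]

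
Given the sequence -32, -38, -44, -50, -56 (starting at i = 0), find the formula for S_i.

Check differences: -38 - -32 = -6
-44 - -38 = -6
Common difference d = -6.
First term a = -32.
Formula: S_i = -32 - 6*i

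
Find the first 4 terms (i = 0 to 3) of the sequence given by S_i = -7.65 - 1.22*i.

This is an arithmetic sequence.
i=0: S_0 = -7.65 + -1.22*0 = -7.65
i=1: S_1 = -7.65 + -1.22*1 = -8.87
i=2: S_2 = -7.65 + -1.22*2 = -10.09
i=3: S_3 = -7.65 + -1.22*3 = -11.31
The first 4 terms are: [-7.65, -8.87, -10.09, -11.31]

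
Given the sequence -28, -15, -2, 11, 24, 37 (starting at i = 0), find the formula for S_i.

Check differences: -15 - -28 = 13
-2 - -15 = 13
Common difference d = 13.
First term a = -28.
Formula: S_i = -28 + 13*i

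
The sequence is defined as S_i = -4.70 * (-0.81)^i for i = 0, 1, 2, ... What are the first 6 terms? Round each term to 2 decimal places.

This is a geometric sequence.
i=0: S_0 = -4.7 * (-0.81)^0 = -4.7
i=1: S_1 = -4.7 * (-0.81)^1 ≈ 3.81
i=2: S_2 = -4.7 * (-0.81)^2 ≈ -3.08
i=3: S_3 = -4.7 * (-0.81)^3 ≈ 2.5
i=4: S_4 = -4.7 * (-0.81)^4 ≈ -2.02
i=5: S_5 = -4.7 * (-0.81)^5 ≈ 1.64
The first 6 terms are: [-4.7, 3.81, -3.08, 2.5, -2.02, 1.64]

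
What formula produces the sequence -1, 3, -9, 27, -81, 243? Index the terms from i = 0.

Check ratios: 3 / -1 = -3.0
Common ratio r = -3.
First term a = -1.
Formula: S_i = -1 * (-3)^i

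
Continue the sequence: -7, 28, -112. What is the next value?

Ratios: 28 / -7 = -4.0
This is a geometric sequence with common ratio r = -4.
Next term = -112 * -4 = 448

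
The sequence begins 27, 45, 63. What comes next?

Differences: 45 - 27 = 18
This is an arithmetic sequence with common difference d = 18.
Next term = 63 + 18 = 81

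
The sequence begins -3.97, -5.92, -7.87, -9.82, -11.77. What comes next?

Differences: -5.92 - -3.97 = -1.95
This is an arithmetic sequence with common difference d = -1.95.
Next term = -11.77 + -1.95 = -13.72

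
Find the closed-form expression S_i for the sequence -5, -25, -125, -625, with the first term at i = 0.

Check ratios: -25 / -5 = 5.0
Common ratio r = 5.
First term a = -5.
Formula: S_i = -5 * 5^i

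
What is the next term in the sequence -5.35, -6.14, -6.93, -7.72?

Differences: -6.14 - -5.35 = -0.79
This is an arithmetic sequence with common difference d = -0.79.
Next term = -7.72 + -0.79 = -8.51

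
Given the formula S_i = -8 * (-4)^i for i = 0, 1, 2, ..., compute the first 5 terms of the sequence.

This is a geometric sequence.
i=0: S_0 = -8 * (-4)^0 = -8
i=1: S_1 = -8 * (-4)^1 = 32
i=2: S_2 = -8 * (-4)^2 = -128
i=3: S_3 = -8 * (-4)^3 = 512
i=4: S_4 = -8 * (-4)^4 = -2048
The first 5 terms are: [-8, 32, -128, 512, -2048]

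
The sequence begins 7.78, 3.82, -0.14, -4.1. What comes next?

Differences: 3.82 - 7.78 = -3.96
This is an arithmetic sequence with common difference d = -3.96.
Next term = -4.1 + -3.96 = -8.06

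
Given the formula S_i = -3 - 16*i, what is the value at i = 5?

S_5 = -3 + -16*5 = -3 + -80 = -83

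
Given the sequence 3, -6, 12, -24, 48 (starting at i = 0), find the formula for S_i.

Check ratios: -6 / 3 = -2.0
Common ratio r = -2.
First term a = 3.
Formula: S_i = 3 * (-2)^i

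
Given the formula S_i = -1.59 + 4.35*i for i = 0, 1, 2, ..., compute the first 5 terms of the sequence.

This is an arithmetic sequence.
i=0: S_0 = -1.59 + 4.35*0 = -1.59
i=1: S_1 = -1.59 + 4.35*1 = 2.76
i=2: S_2 = -1.59 + 4.35*2 = 7.11
i=3: S_3 = -1.59 + 4.35*3 = 11.46
i=4: S_4 = -1.59 + 4.35*4 = 15.81
The first 5 terms are: [-1.59, 2.76, 7.11, 11.46, 15.81]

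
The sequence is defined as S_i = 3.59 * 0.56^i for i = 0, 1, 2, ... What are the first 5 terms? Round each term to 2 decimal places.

This is a geometric sequence.
i=0: S_0 = 3.59 * 0.56^0 = 3.59
i=1: S_1 = 3.59 * 0.56^1 ≈ 2.01
i=2: S_2 = 3.59 * 0.56^2 ≈ 1.13
i=3: S_3 = 3.59 * 0.56^3 ≈ 0.63
i=4: S_4 = 3.59 * 0.56^4 ≈ 0.35
The first 5 terms are: [3.59, 2.01, 1.13, 0.63, 0.35]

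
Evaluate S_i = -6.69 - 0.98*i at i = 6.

S_6 = -6.69 + -0.98*6 = -6.69 + -5.88 = -12.57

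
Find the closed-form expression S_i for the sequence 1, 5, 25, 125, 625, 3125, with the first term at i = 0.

Check ratios: 5 / 1 = 5.0
Common ratio r = 5.
First term a = 1.
Formula: S_i = 1 * 5^i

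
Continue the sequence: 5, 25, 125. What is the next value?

Ratios: 25 / 5 = 5.0
This is a geometric sequence with common ratio r = 5.
Next term = 125 * 5 = 625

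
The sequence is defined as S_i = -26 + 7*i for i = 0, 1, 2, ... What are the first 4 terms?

This is an arithmetic sequence.
i=0: S_0 = -26 + 7*0 = -26
i=1: S_1 = -26 + 7*1 = -19
i=2: S_2 = -26 + 7*2 = -12
i=3: S_3 = -26 + 7*3 = -5
The first 4 terms are: [-26, -19, -12, -5]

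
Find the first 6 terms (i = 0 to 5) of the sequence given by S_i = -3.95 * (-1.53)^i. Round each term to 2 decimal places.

This is a geometric sequence.
i=0: S_0 = -3.95 * (-1.53)^0 = -3.95
i=1: S_1 = -3.95 * (-1.53)^1 ≈ 6.04
i=2: S_2 = -3.95 * (-1.53)^2 ≈ -9.25
i=3: S_3 = -3.95 * (-1.53)^3 ≈ 14.15
i=4: S_4 = -3.95 * (-1.53)^4 ≈ -21.65
i=5: S_5 = -3.95 * (-1.53)^5 ≈ 33.12
The first 6 terms are: [-3.95, 6.04, -9.25, 14.15, -21.65, 33.12]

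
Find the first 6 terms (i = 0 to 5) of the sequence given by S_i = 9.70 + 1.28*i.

This is an arithmetic sequence.
i=0: S_0 = 9.7 + 1.28*0 = 9.7
i=1: S_1 = 9.7 + 1.28*1 = 10.98
i=2: S_2 = 9.7 + 1.28*2 = 12.26
i=3: S_3 = 9.7 + 1.28*3 = 13.54
i=4: S_4 = 9.7 + 1.28*4 = 14.82
i=5: S_5 = 9.7 + 1.28*5 = 16.1
The first 6 terms are: [9.7, 10.98, 12.26, 13.54, 14.82, 16.1]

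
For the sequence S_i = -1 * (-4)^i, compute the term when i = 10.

S_10 = -1 * (-4)^10 = -1 * 1048576 = -1048576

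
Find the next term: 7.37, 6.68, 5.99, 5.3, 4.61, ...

Differences: 6.68 - 7.37 = -0.69
This is an arithmetic sequence with common difference d = -0.69.
Next term = 4.61 + -0.69 = 3.92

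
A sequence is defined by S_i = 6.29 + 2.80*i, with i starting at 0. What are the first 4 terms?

This is an arithmetic sequence.
i=0: S_0 = 6.29 + 2.8*0 = 6.29
i=1: S_1 = 6.29 + 2.8*1 = 9.09
i=2: S_2 = 6.29 + 2.8*2 = 11.89
i=3: S_3 = 6.29 + 2.8*3 = 14.69
The first 4 terms are: [6.29, 9.09, 11.89, 14.69]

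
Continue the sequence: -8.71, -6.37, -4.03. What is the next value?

Differences: -6.37 - -8.71 = 2.34
This is an arithmetic sequence with common difference d = 2.34.
Next term = -4.03 + 2.34 = -1.69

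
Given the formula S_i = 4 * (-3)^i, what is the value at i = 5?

S_5 = 4 * (-3)^5 = 4 * -243 = -972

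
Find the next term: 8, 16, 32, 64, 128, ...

Ratios: 16 / 8 = 2.0
This is a geometric sequence with common ratio r = 2.
Next term = 128 * 2 = 256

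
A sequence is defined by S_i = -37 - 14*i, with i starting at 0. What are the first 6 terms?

This is an arithmetic sequence.
i=0: S_0 = -37 + -14*0 = -37
i=1: S_1 = -37 + -14*1 = -51
i=2: S_2 = -37 + -14*2 = -65
i=3: S_3 = -37 + -14*3 = -79
i=4: S_4 = -37 + -14*4 = -93
i=5: S_5 = -37 + -14*5 = -107
The first 6 terms are: [-37, -51, -65, -79, -93, -107]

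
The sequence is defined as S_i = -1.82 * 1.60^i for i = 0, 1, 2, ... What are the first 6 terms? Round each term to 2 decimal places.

This is a geometric sequence.
i=0: S_0 = -1.82 * 1.6^0 = -1.82
i=1: S_1 = -1.82 * 1.6^1 ≈ -2.91
i=2: S_2 = -1.82 * 1.6^2 ≈ -4.66
i=3: S_3 = -1.82 * 1.6^3 ≈ -7.45
i=4: S_4 = -1.82 * 1.6^4 ≈ -11.93
i=5: S_5 = -1.82 * 1.6^5 ≈ -19.08
The first 6 terms are: [-1.82, -2.91, -4.66, -7.45, -11.93, -19.08]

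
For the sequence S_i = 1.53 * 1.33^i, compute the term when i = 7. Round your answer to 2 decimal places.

S_7 = 1.53 * 1.33^7 ≈ 1.53 * 7.3614 ≈ 11.26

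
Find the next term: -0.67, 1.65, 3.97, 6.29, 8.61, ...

Differences: 1.65 - -0.67 = 2.32
This is an arithmetic sequence with common difference d = 2.32.
Next term = 8.61 + 2.32 = 10.93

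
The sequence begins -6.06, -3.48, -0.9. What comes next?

Differences: -3.48 - -6.06 = 2.58
This is an arithmetic sequence with common difference d = 2.58.
Next term = -0.9 + 2.58 = 1.68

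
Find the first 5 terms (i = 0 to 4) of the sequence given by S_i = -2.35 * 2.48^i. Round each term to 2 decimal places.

This is a geometric sequence.
i=0: S_0 = -2.35 * 2.48^0 = -2.35
i=1: S_1 = -2.35 * 2.48^1 ≈ -5.83
i=2: S_2 = -2.35 * 2.48^2 ≈ -14.45
i=3: S_3 = -2.35 * 2.48^3 ≈ -35.84
i=4: S_4 = -2.35 * 2.48^4 ≈ -88.89
The first 5 terms are: [-2.35, -5.83, -14.45, -35.84, -88.89]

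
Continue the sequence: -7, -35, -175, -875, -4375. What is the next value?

Ratios: -35 / -7 = 5.0
This is a geometric sequence with common ratio r = 5.
Next term = -4375 * 5 = -21875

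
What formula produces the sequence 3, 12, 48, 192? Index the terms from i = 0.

Check ratios: 12 / 3 = 4.0
Common ratio r = 4.
First term a = 3.
Formula: S_i = 3 * 4^i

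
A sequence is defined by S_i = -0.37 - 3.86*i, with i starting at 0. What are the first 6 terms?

This is an arithmetic sequence.
i=0: S_0 = -0.37 + -3.86*0 = -0.37
i=1: S_1 = -0.37 + -3.86*1 = -4.23
i=2: S_2 = -0.37 + -3.86*2 = -8.09
i=3: S_3 = -0.37 + -3.86*3 = -11.95
i=4: S_4 = -0.37 + -3.86*4 = -15.81
i=5: S_5 = -0.37 + -3.86*5 = -19.67
The first 6 terms are: [-0.37, -4.23, -8.09, -11.95, -15.81, -19.67]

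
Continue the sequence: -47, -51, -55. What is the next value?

Differences: -51 - -47 = -4
This is an arithmetic sequence with common difference d = -4.
Next term = -55 + -4 = -59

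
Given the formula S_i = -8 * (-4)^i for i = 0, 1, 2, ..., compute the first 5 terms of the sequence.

This is a geometric sequence.
i=0: S_0 = -8 * (-4)^0 = -8
i=1: S_1 = -8 * (-4)^1 = 32
i=2: S_2 = -8 * (-4)^2 = -128
i=3: S_3 = -8 * (-4)^3 = 512
i=4: S_4 = -8 * (-4)^4 = -2048
The first 5 terms are: [-8, 32, -128, 512, -2048]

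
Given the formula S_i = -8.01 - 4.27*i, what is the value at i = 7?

S_7 = -8.01 + -4.27*7 = -8.01 + -29.89 = -37.9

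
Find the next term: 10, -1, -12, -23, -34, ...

Differences: -1 - 10 = -11
This is an arithmetic sequence with common difference d = -11.
Next term = -34 + -11 = -45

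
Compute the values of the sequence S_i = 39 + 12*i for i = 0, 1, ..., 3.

This is an arithmetic sequence.
i=0: S_0 = 39 + 12*0 = 39
i=1: S_1 = 39 + 12*1 = 51
i=2: S_2 = 39 + 12*2 = 63
i=3: S_3 = 39 + 12*3 = 75
The first 4 terms are: [39, 51, 63, 75]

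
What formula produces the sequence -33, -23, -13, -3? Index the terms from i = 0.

Check differences: -23 - -33 = 10
-13 - -23 = 10
Common difference d = 10.
First term a = -33.
Formula: S_i = -33 + 10*i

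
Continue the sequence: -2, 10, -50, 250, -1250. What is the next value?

Ratios: 10 / -2 = -5.0
This is a geometric sequence with common ratio r = -5.
Next term = -1250 * -5 = 6250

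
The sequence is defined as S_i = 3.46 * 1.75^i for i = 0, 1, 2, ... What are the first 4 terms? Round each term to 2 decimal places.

This is a geometric sequence.
i=0: S_0 = 3.46 * 1.75^0 = 3.46
i=1: S_1 = 3.46 * 1.75^1 ≈ 6.06
i=2: S_2 = 3.46 * 1.75^2 ≈ 10.6
i=3: S_3 = 3.46 * 1.75^3 ≈ 18.54
The first 4 terms are: [3.46, 6.06, 10.6, 18.54]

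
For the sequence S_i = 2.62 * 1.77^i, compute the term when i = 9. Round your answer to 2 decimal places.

S_9 = 2.62 * 1.77^9 ≈ 2.62 * 170.5137 ≈ 446.75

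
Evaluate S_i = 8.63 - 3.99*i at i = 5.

S_5 = 8.63 + -3.99*5 = 8.63 + -19.95 = -11.32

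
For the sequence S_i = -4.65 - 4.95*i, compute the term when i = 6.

S_6 = -4.65 + -4.95*6 = -4.65 + -29.7 = -34.35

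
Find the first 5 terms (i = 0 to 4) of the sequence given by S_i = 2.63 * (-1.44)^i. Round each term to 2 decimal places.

This is a geometric sequence.
i=0: S_0 = 2.63 * (-1.44)^0 = 2.63
i=1: S_1 = 2.63 * (-1.44)^1 ≈ -3.79
i=2: S_2 = 2.63 * (-1.44)^2 ≈ 5.45
i=3: S_3 = 2.63 * (-1.44)^3 ≈ -7.85
i=4: S_4 = 2.63 * (-1.44)^4 ≈ 11.31
The first 5 terms are: [2.63, -3.79, 5.45, -7.85, 11.31]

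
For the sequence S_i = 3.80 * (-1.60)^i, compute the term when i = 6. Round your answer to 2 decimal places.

S_6 = 3.8 * (-1.6)^6 ≈ 3.8 * 16.7772 ≈ 63.75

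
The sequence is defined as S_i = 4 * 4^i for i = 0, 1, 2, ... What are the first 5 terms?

This is a geometric sequence.
i=0: S_0 = 4 * 4^0 = 4
i=1: S_1 = 4 * 4^1 = 16
i=2: S_2 = 4 * 4^2 = 64
i=3: S_3 = 4 * 4^3 = 256
i=4: S_4 = 4 * 4^4 = 1024
The first 5 terms are: [4, 16, 64, 256, 1024]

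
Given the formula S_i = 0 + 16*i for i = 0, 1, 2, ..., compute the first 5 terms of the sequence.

This is an arithmetic sequence.
i=0: S_0 = 0 + 16*0 = 0
i=1: S_1 = 0 + 16*1 = 16
i=2: S_2 = 0 + 16*2 = 32
i=3: S_3 = 0 + 16*3 = 48
i=4: S_4 = 0 + 16*4 = 64
The first 5 terms are: [0, 16, 32, 48, 64]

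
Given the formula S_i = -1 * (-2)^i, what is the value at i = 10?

S_10 = -1 * (-2)^10 = -1 * 1024 = -1024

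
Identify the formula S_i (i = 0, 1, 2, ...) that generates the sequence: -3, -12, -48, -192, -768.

Check ratios: -12 / -3 = 4.0
Common ratio r = 4.
First term a = -3.
Formula: S_i = -3 * 4^i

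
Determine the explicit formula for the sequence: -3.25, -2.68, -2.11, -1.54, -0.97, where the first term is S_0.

Check differences: -2.68 - -3.25 = 0.57
-2.11 - -2.68 = 0.57
Common difference d = 0.57.
First term a = -3.25.
Formula: S_i = -3.25 + 0.57*i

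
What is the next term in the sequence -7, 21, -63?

Ratios: 21 / -7 = -3.0
This is a geometric sequence with common ratio r = -3.
Next term = -63 * -3 = 189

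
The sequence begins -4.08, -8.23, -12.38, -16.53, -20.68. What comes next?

Differences: -8.23 - -4.08 = -4.15
This is an arithmetic sequence with common difference d = -4.15.
Next term = -20.68 + -4.15 = -24.83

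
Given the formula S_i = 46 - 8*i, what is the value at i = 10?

S_10 = 46 + -8*10 = 46 + -80 = -34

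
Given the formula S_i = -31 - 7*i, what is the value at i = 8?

S_8 = -31 + -7*8 = -31 + -56 = -87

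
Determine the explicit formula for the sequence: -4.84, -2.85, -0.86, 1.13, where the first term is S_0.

Check differences: -2.85 - -4.84 = 1.99
-0.86 - -2.85 = 1.99
Common difference d = 1.99.
First term a = -4.84.
Formula: S_i = -4.84 + 1.99*i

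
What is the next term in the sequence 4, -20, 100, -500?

Ratios: -20 / 4 = -5.0
This is a geometric sequence with common ratio r = -5.
Next term = -500 * -5 = 2500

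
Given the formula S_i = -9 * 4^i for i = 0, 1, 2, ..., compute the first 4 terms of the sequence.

This is a geometric sequence.
i=0: S_0 = -9 * 4^0 = -9
i=1: S_1 = -9 * 4^1 = -36
i=2: S_2 = -9 * 4^2 = -144
i=3: S_3 = -9 * 4^3 = -576
The first 4 terms are: [-9, -36, -144, -576]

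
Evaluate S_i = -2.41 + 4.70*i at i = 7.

S_7 = -2.41 + 4.7*7 = -2.41 + 32.9 = 30.49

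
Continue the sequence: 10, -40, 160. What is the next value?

Ratios: -40 / 10 = -4.0
This is a geometric sequence with common ratio r = -4.
Next term = 160 * -4 = -640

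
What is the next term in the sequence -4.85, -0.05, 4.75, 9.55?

Differences: -0.05 - -4.85 = 4.8
This is an arithmetic sequence with common difference d = 4.8.
Next term = 9.55 + 4.8 = 14.35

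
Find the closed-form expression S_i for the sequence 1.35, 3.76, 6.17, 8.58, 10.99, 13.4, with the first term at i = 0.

Check differences: 3.76 - 1.35 = 2.41
6.17 - 3.76 = 2.41
Common difference d = 2.41.
First term a = 1.35.
Formula: S_i = 1.35 + 2.41*i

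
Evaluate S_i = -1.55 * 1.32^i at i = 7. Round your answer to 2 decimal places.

S_7 = -1.55 * 1.32^7 ≈ -1.55 * 6.9826 ≈ -10.82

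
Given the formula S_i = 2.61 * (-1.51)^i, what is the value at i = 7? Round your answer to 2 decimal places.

S_7 = 2.61 * (-1.51)^7 ≈ 2.61 * -17.8994 ≈ -46.72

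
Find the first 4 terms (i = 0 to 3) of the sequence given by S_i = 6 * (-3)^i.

This is a geometric sequence.
i=0: S_0 = 6 * (-3)^0 = 6
i=1: S_1 = 6 * (-3)^1 = -18
i=2: S_2 = 6 * (-3)^2 = 54
i=3: S_3 = 6 * (-3)^3 = -162
The first 4 terms are: [6, -18, 54, -162]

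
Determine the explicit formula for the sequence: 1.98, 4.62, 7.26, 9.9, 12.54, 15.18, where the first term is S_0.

Check differences: 4.62 - 1.98 = 2.64
7.26 - 4.62 = 2.64
Common difference d = 2.64.
First term a = 1.98.
Formula: S_i = 1.98 + 2.64*i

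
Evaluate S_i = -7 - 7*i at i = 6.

S_6 = -7 + -7*6 = -7 + -42 = -49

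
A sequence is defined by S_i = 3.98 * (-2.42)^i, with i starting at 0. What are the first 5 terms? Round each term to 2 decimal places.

This is a geometric sequence.
i=0: S_0 = 3.98 * (-2.42)^0 = 3.98
i=1: S_1 = 3.98 * (-2.42)^1 ≈ -9.63
i=2: S_2 = 3.98 * (-2.42)^2 ≈ 23.31
i=3: S_3 = 3.98 * (-2.42)^3 ≈ -56.41
i=4: S_4 = 3.98 * (-2.42)^4 ≈ 136.5
The first 5 terms are: [3.98, -9.63, 23.31, -56.41, 136.5]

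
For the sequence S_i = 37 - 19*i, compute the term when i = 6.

S_6 = 37 + -19*6 = 37 + -114 = -77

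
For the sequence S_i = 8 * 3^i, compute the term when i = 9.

S_9 = 8 * 3^9 = 8 * 19683 = 157464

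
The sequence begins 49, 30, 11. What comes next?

Differences: 30 - 49 = -19
This is an arithmetic sequence with common difference d = -19.
Next term = 11 + -19 = -8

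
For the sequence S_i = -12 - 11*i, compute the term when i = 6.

S_6 = -12 + -11*6 = -12 + -66 = -78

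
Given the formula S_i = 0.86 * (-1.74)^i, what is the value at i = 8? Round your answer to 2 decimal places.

S_8 = 0.86 * (-1.74)^8 ≈ 0.86 * 84.0222 ≈ 72.26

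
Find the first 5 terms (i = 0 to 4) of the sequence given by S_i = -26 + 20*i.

This is an arithmetic sequence.
i=0: S_0 = -26 + 20*0 = -26
i=1: S_1 = -26 + 20*1 = -6
i=2: S_2 = -26 + 20*2 = 14
i=3: S_3 = -26 + 20*3 = 34
i=4: S_4 = -26 + 20*4 = 54
The first 5 terms are: [-26, -6, 14, 34, 54]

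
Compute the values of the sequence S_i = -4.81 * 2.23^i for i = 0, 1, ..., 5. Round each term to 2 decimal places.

This is a geometric sequence.
i=0: S_0 = -4.81 * 2.23^0 = -4.81
i=1: S_1 = -4.81 * 2.23^1 ≈ -10.73
i=2: S_2 = -4.81 * 2.23^2 ≈ -23.92
i=3: S_3 = -4.81 * 2.23^3 ≈ -53.34
i=4: S_4 = -4.81 * 2.23^4 ≈ -118.95
i=5: S_5 = -4.81 * 2.23^5 ≈ -265.26
The first 6 terms are: [-4.81, -10.73, -23.92, -53.34, -118.95, -265.26]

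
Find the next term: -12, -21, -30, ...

Differences: -21 - -12 = -9
This is an arithmetic sequence with common difference d = -9.
Next term = -30 + -9 = -39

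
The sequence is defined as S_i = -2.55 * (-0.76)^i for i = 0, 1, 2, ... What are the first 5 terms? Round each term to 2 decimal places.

This is a geometric sequence.
i=0: S_0 = -2.55 * (-0.76)^0 = -2.55
i=1: S_1 = -2.55 * (-0.76)^1 ≈ 1.94
i=2: S_2 = -2.55 * (-0.76)^2 ≈ -1.47
i=3: S_3 = -2.55 * (-0.76)^3 ≈ 1.12
i=4: S_4 = -2.55 * (-0.76)^4 ≈ -0.85
The first 5 terms are: [-2.55, 1.94, -1.47, 1.12, -0.85]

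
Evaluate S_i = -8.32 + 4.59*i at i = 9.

S_9 = -8.32 + 4.59*9 = -8.32 + 41.31 = 32.99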